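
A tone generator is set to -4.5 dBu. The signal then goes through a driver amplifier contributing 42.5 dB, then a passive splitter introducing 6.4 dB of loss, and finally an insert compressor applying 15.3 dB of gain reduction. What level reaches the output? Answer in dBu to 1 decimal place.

In dB, series stages simply add:
-4.5 + 42.5 − 6.4 − 15.3 = +16.3 dBu.

+16.3 dBu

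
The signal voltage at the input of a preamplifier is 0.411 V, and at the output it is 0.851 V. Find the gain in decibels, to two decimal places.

6.32 dB

Voltage is an amplitude quantity, so gain = 20·log₁₀(V_out/V_in).
20·log₁₀(0.851/0.411) = 20·log₁₀(2.071) = 6.32 dB.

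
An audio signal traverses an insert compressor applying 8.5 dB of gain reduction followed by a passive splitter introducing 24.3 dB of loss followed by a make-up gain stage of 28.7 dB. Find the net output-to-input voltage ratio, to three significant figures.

Net gain = (−8.5) + (−24.3) + 28.7 = -4.1 dB.
Voltage ratio = 10^(-4.1/20) = 0.624.

0.624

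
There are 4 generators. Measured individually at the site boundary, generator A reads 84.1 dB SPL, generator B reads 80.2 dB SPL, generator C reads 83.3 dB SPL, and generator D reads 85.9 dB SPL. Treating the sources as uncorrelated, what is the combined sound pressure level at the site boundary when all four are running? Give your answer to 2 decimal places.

Incoherent sources sum as intensities:
L_total = 10·log₁₀(10^(84.1/10) + 10^(80.2/10) + 10^(83.3/10) + 10^(85.9/10)) = 10·log₁₀(964600000) = 89.84 dB SPL.

89.84 dB SPL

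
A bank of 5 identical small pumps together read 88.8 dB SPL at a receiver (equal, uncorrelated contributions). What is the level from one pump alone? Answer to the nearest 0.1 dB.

81.8 dB SPL

5 equal incoherent sources add 10·log₁₀(5) = 6.99 dB over one source.
L_one = 88.8 − 6.99 = 81.8 dB SPL.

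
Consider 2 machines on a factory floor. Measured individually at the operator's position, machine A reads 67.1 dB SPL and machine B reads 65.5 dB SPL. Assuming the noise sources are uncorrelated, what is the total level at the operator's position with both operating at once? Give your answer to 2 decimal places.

69.38 dB SPL

Uncorrelated sources add in intensity (power), not in dB.
L_total = 10·log₁₀(10^(67.1/10) + 10^(65.5/10)) = 10·log₁₀(8677000) = 69.38 dB SPL.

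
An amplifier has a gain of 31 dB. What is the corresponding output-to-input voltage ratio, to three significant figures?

35.5

Voltage ratio = 10^(dB/20).
10^(31/20) = 10^(1.550) = 35.5.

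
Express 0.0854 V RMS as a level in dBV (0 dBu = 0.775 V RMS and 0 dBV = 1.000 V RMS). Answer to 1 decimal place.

-21.4 dBV

dBV = 20·log₁₀(V / 1.000 V).
20·log₁₀(0.0854/1.000) = -21.4 dBV.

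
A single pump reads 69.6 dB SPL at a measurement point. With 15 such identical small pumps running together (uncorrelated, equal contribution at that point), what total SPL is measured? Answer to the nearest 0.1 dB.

15 equal incoherent sources raise the level by 10·log₁₀(15) = 11.76 dB.
L_total = 69.6 + 11.76 = 81.4 dB SPL.

81.4 dB SPL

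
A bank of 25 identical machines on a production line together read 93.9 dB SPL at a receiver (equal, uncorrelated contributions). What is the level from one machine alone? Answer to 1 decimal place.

25 equal incoherent sources add 10·log₁₀(25) = 13.98 dB over one source.
L_one = 93.9 − 13.98 = 79.9 dB SPL.

79.9 dB SPL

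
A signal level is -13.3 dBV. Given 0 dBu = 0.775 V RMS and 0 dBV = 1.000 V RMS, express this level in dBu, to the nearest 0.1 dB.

The offset between the scales is 20·log₁₀(0.775/1.000) = −2.214 dB.
So dBu = -13.3 + 2.214 = -11.1 dBu.

-11.1 dBu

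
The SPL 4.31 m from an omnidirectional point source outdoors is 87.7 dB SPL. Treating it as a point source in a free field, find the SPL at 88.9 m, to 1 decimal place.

Free-field point source: level drops by 20·log₁₀ of the distance ratio.
ΔL = −20·log₁₀(88.9/4.31) = -26.29 dB, so L₂ = 87.7 + (-26.29) = 61.4 dB SPL.

61.4 dB SPL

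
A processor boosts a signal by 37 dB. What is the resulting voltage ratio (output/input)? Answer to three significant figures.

Voltage ratio = 10^(dB/20).
10^(37/20) = 10^(1.850) = 70.8.

70.8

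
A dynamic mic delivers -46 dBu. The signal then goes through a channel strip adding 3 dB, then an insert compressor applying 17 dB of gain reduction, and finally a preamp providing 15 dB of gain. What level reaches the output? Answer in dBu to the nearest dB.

Gain stages sum in dB:
-46 + 3 − 17 + 15 = -45 dBu.

-45 dBu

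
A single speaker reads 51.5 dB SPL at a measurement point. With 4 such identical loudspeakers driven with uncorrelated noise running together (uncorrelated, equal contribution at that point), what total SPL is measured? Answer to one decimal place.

4 equal incoherent sources raise the level by 10·log₁₀(4) = 6.02 dB.
L_total = 51.5 + 6.02 = 57.5 dB SPL.

57.5 dB SPL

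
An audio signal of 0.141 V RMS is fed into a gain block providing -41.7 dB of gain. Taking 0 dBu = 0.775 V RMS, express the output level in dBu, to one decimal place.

Input level: 20·log₁₀(0.141/0.775) = -14.80 dBu.
Output: -14.80 − 41.7 = -56.5 dBu.

-56.5 dBu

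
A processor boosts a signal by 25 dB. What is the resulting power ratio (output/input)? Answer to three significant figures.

Power ratio = 10^(dB/10).
10^(25/10) = 10^(2.500) = 316.

316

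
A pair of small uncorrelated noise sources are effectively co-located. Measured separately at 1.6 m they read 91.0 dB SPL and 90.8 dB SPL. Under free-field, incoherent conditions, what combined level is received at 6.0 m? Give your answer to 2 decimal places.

Combined at 1.6 m: 10·log₁₀(10^(91.0/10)+10^(90.8/10)) = 93.911 dB SPL.
Then apply −20·log₁₀(6.0/1.6) = -11.481 dB → 82.43 dB SPL.

82.43 dB SPL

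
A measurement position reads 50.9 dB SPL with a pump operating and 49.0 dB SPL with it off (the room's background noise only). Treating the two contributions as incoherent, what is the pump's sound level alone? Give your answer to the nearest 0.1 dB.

Background correction is a power subtraction:
L_src = 10·log₁₀(10^(50.9/10) − 10^(49.0/10)) = 10·log₁₀(43590) = 46.4 dB SPL.

46.4 dB SPL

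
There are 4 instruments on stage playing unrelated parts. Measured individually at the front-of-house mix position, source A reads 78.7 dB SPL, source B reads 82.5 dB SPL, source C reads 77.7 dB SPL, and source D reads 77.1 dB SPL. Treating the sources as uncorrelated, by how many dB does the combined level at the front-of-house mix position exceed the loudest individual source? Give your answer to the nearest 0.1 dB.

3.1 dB

Incoherent sources sum as intensities:
L_total = 10·log₁₀(10^(78.7/10) + 10^(82.5/10) + 10^(77.7/10) + 10^(77.1/10)) = 85.59 dB SPL.
Excess over the loudest (82.5 dB): 85.59 − 82.5 = 3.1 dB.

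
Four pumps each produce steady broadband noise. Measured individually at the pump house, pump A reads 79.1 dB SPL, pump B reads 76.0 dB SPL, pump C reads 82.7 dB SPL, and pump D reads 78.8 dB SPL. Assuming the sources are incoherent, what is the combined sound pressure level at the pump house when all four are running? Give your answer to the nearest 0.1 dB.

85.8 dB SPL

Uncorrelated sources add in intensity (power), not in dB.
L_total = 10·log₁₀(10^(79.1/10) + 10^(76.0/10) + 10^(82.7/10) + 10^(78.8/10)) = 10·log₁₀(383200000) = 85.8 dB SPL.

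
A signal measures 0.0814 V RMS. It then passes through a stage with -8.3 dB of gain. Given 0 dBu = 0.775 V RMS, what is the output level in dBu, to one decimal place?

-27.9 dBu

Input level: 20·log₁₀(0.0814/0.775) = -19.57 dBu.
Output: -19.57 − 8.3 = -27.9 dBu.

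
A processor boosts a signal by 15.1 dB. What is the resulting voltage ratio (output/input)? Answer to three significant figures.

5.69

Voltage ratio = 10^(dB/20).
10^(15.1/20) = 10^(0.7550) = 5.69.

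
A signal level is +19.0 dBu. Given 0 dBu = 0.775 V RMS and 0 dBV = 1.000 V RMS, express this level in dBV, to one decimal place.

The offset between the scales is 20·log₁₀(0.775/1.000) = −2.214 dB.
So dBV = +19.0 − 2.214 = +16.8 dBV.

+16.8 dBV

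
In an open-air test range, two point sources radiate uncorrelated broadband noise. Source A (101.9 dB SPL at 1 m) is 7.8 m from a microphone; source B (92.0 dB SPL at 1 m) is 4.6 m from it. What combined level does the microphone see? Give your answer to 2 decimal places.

85.18 dB SPL

At the listener: L_A = 101.9 − 20·log₁₀(7.8) = 84.058 dB; L_B = 92.0 − 20·log₁₀(4.6) = 78.745 dB.
Combined: 10·log₁₀(10^(84.058/10)+10^(78.745/10)) = 85.18 dB SPL.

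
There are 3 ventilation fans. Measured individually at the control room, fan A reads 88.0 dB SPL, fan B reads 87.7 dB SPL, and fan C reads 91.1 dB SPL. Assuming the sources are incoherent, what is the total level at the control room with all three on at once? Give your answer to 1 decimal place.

Uncorrelated sources add in intensity (power), not in dB.
L_total = 10·log₁₀(10^(88.0/10) + 10^(87.7/10) + 10^(91.1/10)) = 10·log₁₀(2508000000) = 94.0 dB SPL.

94.0 dB SPL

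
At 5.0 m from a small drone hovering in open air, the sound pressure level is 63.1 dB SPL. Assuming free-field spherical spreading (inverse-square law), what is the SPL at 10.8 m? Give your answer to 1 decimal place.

Free-field point source: level drops by 20·log₁₀ of the distance ratio.
ΔL = −20·log₁₀(10.8/5.0) = -6.69 dB, so L₂ = 63.1 + (-6.69) = 56.4 dB SPL.

56.4 dB SPL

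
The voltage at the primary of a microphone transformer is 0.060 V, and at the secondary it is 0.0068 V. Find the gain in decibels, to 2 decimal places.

-18.91 dB

For a voltage ratio, dB = 20·log₁₀(V₂/V₁).
20·log₁₀(0.0068/0.060) = 20·log₁₀(0.1133) = -18.91 dB.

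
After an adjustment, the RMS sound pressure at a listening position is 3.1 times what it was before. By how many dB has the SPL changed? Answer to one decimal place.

SPL change from a pressure ratio uses the 20·log₁₀ form:
20·log₁₀(3.1) = 9.8 dB.

9.8 dB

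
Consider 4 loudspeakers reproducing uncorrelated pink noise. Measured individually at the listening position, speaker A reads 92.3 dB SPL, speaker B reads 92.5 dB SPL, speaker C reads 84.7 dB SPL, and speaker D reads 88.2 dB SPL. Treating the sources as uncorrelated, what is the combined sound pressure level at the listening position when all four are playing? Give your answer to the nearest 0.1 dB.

96.5 dB SPL

Incoherent sources sum as intensities:
L_total = 10·log₁₀(10^(92.3/10) + 10^(92.5/10) + 10^(84.7/10) + 10^(88.2/10)) = 10·log₁₀(4432000000) = 96.5 dB SPL.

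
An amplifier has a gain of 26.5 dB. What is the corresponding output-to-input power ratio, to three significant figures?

447

Power ratio = 10^(dB/10).
10^(26.5/10) = 10^(2.650) = 447.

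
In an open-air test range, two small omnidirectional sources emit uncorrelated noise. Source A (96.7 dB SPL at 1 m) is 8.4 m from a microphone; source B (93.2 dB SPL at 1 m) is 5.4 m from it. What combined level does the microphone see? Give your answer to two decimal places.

At the listener: L_A = 96.7 − 20·log₁₀(8.4) = 78.214 dB; L_B = 93.2 − 20·log₁₀(5.4) = 78.552 dB.
Combined: 10·log₁₀(10^(78.214/10)+10^(78.552/10)) = 81.40 dB SPL.

81.40 dB SPL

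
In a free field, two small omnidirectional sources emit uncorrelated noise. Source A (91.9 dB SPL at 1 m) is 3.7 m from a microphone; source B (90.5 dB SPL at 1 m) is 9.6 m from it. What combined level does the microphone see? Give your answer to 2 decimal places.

At the listener: L_A = 91.9 − 20·log₁₀(3.7) = 80.536 dB; L_B = 90.5 − 20·log₁₀(9.6) = 70.855 dB.
Combined: 10·log₁₀(10^(80.536/10)+10^(70.855/10)) = 80.98 dB SPL.

80.98 dB SPL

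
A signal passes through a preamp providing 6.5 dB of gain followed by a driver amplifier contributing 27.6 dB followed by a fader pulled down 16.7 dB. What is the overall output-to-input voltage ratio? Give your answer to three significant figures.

7.41

Net gain = 6.5 + 27.6 + (−16.7) = 17.4 dB.
Voltage ratio = 10^(17.4/20) = 7.41.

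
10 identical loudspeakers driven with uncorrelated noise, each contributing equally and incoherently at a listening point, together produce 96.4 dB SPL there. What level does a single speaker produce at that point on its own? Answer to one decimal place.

86.4 dB SPL

10 equal incoherent sources add 10·log₁₀(10) = 10.00 dB over one source.
L_one = 96.4 − 10.00 = 86.4 dB SPL.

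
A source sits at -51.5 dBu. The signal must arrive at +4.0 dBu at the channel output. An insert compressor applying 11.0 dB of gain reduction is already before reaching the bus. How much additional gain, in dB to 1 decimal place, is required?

66.5 dB

The required make-up gain is the shortfall in the dB sum.
G = +4.0 − (-51.5) + 11.0 = 66.5 dB.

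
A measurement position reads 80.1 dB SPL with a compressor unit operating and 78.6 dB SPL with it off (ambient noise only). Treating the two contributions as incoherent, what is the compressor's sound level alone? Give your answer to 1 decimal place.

74.8 dB SPL

Subtract intensities: L_src = 10·log₁₀(10^(L_total/10) − 10^(L_bg/10)).
L_src = 10·log₁₀(10^(80.1/10) − 10^(78.6/10)) = 10·log₁₀(29890000) = 74.8 dB SPL.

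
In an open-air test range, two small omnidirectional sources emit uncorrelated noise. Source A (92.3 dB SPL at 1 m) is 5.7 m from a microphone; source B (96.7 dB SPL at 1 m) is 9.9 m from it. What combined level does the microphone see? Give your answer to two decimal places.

80.00 dB SPL

At the listener: L_A = 92.3 − 20·log₁₀(5.7) = 77.183 dB; L_B = 96.7 − 20·log₁₀(9.9) = 76.787 dB.
Combined: 10·log₁₀(10^(77.183/10)+10^(76.787/10)) = 80.00 dB SPL.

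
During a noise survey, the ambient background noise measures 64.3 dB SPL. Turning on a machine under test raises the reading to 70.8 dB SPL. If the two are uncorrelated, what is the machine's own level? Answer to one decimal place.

69.7 dB SPL

Subtract intensities: L_src = 10·log₁₀(10^(L_total/10) − 10^(L_bg/10)).
L_src = 10·log₁₀(10^(70.8/10) − 10^(64.3/10)) = 10·log₁₀(9331000) = 69.7 dB SPL.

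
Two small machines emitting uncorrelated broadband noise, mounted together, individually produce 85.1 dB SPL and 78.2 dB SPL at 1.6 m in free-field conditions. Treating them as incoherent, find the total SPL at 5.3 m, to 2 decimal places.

Combined at 1.6 m: 10·log₁₀(10^(85.1/10)+10^(78.2/10)) = 85.907 dB SPL.
Then apply −20·log₁₀(5.3/1.6) = -10.403 dB → 75.50 dB SPL.

75.50 dB SPL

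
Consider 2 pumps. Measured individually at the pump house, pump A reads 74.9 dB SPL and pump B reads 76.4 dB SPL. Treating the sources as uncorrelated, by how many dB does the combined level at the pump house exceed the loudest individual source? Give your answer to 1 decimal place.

2.3 dB

Add the sources as powers (linear), then convert back to dB:
L_total = 10·log₁₀(10^(74.9/10) + 10^(76.4/10)) = 78.72 dB SPL.
Excess over the loudest (76.4 dB): 78.72 − 76.4 = 2.3 dB.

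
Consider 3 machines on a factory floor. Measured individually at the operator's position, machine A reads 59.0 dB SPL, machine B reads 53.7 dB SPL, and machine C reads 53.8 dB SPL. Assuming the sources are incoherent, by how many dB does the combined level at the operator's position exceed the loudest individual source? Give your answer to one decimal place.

Add the sources as powers (linear), then convert back to dB:
L_total = 10·log₁₀(10^(59.0/10) + 10^(53.7/10) + 10^(53.8/10)) = 61.03 dB SPL.
Excess over the loudest (59.0 dB): 61.03 − 59.0 = 2.0 dB.

2.0 dB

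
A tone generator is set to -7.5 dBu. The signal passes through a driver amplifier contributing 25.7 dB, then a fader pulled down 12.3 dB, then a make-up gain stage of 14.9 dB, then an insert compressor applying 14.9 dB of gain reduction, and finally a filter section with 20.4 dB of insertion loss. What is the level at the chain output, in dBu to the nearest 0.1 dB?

In dB, series stages simply add:
-7.5 + 25.7 − 12.3 + 14.9 − 14.9 − 20.4 = -14.5 dBu.

-14.5 dBu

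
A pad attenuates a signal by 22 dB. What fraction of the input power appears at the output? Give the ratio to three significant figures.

0.00631

Power ratio = 10^(dB/10).
10^(-22/10) = 10^(-2.200) = 0.00631.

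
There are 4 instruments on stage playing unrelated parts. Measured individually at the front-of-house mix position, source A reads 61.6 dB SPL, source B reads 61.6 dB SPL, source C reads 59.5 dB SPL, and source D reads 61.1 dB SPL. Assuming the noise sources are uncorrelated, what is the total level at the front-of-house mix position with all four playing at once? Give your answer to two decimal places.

Incoherent sources sum as intensities:
L_total = 10·log₁₀(10^(61.6/10) + 10^(61.6/10) + 10^(59.5/10) + 10^(61.1/10)) = 10·log₁₀(5070000) = 67.05 dB SPL.

67.05 dB SPL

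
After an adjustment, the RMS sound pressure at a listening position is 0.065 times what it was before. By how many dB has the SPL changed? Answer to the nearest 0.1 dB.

-23.7 dB

SPL change from a pressure ratio uses the 20·log₁₀ form:
20·log₁₀(0.065) = -23.7 dB.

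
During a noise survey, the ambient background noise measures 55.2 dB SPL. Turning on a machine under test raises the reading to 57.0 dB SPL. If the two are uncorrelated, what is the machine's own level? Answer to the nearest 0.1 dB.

52.3 dB SPL

Remove the background by subtracting linear intensities:
L_src = 10·log₁₀(10^(57.0/10) − 10^(55.2/10)) = 10·log₁₀(170100) = 52.3 dB SPL.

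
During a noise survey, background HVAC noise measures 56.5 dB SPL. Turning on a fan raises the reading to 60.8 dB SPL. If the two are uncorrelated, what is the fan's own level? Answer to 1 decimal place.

58.8 dB SPL

Background correction is a power subtraction:
L_src = 10·log₁₀(10^(60.8/10) − 10^(56.5/10)) = 10·log₁₀(755600) = 58.8 dB SPL.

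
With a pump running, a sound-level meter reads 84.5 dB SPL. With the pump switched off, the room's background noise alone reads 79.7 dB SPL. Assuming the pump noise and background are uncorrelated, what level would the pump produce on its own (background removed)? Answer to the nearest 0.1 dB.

82.8 dB SPL

Subtract intensities: L_src = 10·log₁₀(10^(L_total/10) − 10^(L_bg/10)).
L_src = 10·log₁₀(10^(84.5/10) − 10^(79.7/10)) = 10·log₁₀(188500000) = 82.8 dB SPL.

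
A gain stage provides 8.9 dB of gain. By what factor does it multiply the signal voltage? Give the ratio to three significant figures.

2.79

Voltage ratio = 10^(dB/20).
10^(8.9/20) = 10^(0.4450) = 2.79.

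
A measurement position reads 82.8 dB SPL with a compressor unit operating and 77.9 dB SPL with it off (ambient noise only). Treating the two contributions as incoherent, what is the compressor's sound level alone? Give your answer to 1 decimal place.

Remove the background by subtracting linear intensities:
L_src = 10·log₁₀(10^(82.8/10) − 10^(77.9/10)) = 10·log₁₀(128900000) = 81.1 dB SPL.

81.1 dB SPL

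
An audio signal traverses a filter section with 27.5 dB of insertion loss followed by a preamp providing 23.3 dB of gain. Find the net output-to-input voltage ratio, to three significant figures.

0.617

Net gain = (−27.5) + 23.3 = -4.2 dB.
Voltage ratio = 10^(-4.2/20) = 0.617.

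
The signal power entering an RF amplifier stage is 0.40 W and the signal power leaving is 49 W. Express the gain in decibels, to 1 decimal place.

Power is a power quantity, so gain = 10·log₁₀(P_out/P_in).
10·log₁₀(49/0.40) = 10·log₁₀(122.5) = 20.9 dB.

20.9 dB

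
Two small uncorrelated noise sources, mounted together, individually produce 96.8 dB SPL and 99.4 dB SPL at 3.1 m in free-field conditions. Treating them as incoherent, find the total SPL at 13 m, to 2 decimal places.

88.85 dB SPL

Combined at 3.1 m: 10·log₁₀(10^(96.8/10)+10^(99.4/10)) = 101.302 dB SPL.
Then apply −20·log₁₀(13/3.1) = -12.452 dB → 88.85 dB SPL.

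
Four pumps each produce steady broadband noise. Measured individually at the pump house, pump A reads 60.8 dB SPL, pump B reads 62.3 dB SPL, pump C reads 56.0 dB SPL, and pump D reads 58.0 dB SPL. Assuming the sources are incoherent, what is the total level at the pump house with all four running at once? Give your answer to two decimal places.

Add the sources as powers (linear), then convert back to dB:
L_total = 10·log₁₀(10^(60.8/10) + 10^(62.3/10) + 10^(56.0/10) + 10^(58.0/10)) = 10·log₁₀(3930000) = 65.94 dB SPL.

65.94 dB SPL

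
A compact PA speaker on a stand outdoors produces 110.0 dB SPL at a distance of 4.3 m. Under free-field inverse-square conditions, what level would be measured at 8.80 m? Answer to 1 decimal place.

103.8 dB SPL

Free-field point source: level drops by 20·log₁₀ of the distance ratio.
ΔL = −20·log₁₀(8.80/4.3) = -6.22 dB, so L₂ = 110.0 + (-6.22) = 103.8 dB SPL.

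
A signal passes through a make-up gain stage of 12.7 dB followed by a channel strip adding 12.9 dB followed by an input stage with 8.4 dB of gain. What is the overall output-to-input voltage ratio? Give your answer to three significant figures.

Net gain = 12.7 + 12.9 + 8.4 = 34.0 dB.
Voltage ratio = 10^(34.0/20) = 50.1.

50.1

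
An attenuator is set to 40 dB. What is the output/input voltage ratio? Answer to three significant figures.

Voltage ratio = 10^(dB/20).
10^(-40/20) = 10^(-2.000) = 0.0100.

0.0100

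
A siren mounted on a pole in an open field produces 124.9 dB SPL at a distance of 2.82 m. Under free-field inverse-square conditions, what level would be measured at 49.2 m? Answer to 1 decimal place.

Free-field point source: level drops by 20·log₁₀ of the distance ratio.
ΔL = −20·log₁₀(49.2/2.82) = -24.83 dB, so L₂ = 124.9 + (-24.83) = 100.1 dB SPL.

100.1 dB SPL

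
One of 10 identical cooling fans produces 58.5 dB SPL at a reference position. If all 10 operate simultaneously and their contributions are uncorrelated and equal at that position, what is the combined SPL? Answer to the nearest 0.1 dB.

10 equal incoherent sources raise the level by 10·log₁₀(10) = 10.00 dB.
L_total = 58.5 + 10.00 = 68.5 dB SPL.

68.5 dB SPL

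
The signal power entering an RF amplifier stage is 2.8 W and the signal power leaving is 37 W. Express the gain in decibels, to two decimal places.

For a power ratio, dB = 10·log₁₀(P₂/P₁).
10·log₁₀(37/2.8) = 10·log₁₀(13.21) = 11.21 dB.

11.21 dB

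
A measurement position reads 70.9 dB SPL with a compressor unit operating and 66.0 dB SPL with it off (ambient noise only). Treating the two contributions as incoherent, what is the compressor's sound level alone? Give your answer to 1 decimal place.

69.2 dB SPL

Remove the background by subtracting linear intensities:
L_src = 10·log₁₀(10^(70.9/10) − 10^(66.0/10)) = 10·log₁₀(8322000) = 69.2 dB SPL.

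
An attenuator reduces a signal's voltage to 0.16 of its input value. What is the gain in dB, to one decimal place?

Voltage ratio → dB uses the 20·log₁₀ form:
20·log₁₀(0.16) = -15.9 dB.

-15.9 dB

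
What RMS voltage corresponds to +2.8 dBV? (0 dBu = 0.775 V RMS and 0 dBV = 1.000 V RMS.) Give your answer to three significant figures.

1.38 V

V = 1.000 V × 10^(+2.8/20).
= 1.000 × 1.380 = 1.38 V.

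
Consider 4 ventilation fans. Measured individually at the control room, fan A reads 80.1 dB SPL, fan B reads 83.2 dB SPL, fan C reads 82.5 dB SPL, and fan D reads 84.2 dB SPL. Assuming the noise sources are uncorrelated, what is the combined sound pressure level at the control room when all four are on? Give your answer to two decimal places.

Uncorrelated sources add in intensity (power), not in dB.
L_total = 10·log₁₀(10^(80.1/10) + 10^(83.2/10) + 10^(82.5/10) + 10^(84.2/10)) = 10·log₁₀(752100000) = 88.76 dB SPL.

88.76 dB SPL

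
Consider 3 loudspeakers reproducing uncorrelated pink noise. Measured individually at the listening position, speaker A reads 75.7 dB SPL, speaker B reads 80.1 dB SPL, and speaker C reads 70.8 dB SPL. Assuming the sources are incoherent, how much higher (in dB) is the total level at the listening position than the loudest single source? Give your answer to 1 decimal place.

1.7 dB

Add the sources as powers (linear), then convert back to dB:
L_total = 10·log₁₀(10^(75.7/10) + 10^(80.1/10) + 10^(70.8/10)) = 81.80 dB SPL.
Excess over the loudest (80.1 dB): 81.80 − 80.1 = 1.7 dB.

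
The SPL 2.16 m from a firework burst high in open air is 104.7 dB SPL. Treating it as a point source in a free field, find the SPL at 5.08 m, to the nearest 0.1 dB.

97.3 dB SPL

Free-field point source: level drops by 20·log₁₀ of the distance ratio.
ΔL = −20·log₁₀(5.08/2.16) = -7.43 dB, so L₂ = 104.7 + (-7.43) = 97.3 dB SPL.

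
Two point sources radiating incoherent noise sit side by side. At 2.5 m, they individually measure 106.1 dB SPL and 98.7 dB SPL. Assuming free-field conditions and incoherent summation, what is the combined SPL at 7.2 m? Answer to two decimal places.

Combined at 2.5 m: 10·log₁₀(10^(106.1/10)+10^(98.7/10)) = 106.826 dB SPL.
Then apply −20·log₁₀(7.2/2.5) = -9.188 dB → 97.64 dB SPL.

97.64 dB SPL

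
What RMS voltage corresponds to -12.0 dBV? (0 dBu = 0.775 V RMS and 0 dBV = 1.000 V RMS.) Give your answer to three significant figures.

V = 1.000 V × 10^(-12.0/20).
= 1.000 × 0.2512 = 0.251 V.

0.251 V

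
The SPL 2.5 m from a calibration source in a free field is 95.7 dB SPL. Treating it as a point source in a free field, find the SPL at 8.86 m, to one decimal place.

Free-field point source: level drops by 20·log₁₀ of the distance ratio.
ΔL = −20·log₁₀(8.86/2.5) = -10.99 dB, so L₂ = 95.7 + (-10.99) = 84.7 dB SPL.

84.7 dB SPL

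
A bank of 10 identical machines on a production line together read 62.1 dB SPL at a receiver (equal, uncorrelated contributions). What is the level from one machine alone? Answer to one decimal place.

10 equal incoherent sources add 10·log₁₀(10) = 10.00 dB over one source.
L_one = 62.1 − 10.00 = 52.1 dB SPL.

52.1 dB SPL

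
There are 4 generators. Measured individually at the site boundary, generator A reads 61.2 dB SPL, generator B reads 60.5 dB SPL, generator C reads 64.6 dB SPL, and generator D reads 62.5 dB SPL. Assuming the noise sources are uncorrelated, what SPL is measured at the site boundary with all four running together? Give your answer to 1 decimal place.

68.5 dB SPL

Incoherent sources sum as intensities:
L_total = 10·log₁₀(10^(61.2/10) + 10^(60.5/10) + 10^(64.6/10) + 10^(62.5/10)) = 10·log₁₀(7103000) = 68.5 dB SPL.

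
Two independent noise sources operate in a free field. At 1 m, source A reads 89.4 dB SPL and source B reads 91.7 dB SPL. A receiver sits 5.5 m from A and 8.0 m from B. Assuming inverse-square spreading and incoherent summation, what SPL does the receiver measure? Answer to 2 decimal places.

At the listener: L_A = 89.4 − 20·log₁₀(5.5) = 74.593 dB; L_B = 91.7 − 20·log₁₀(8.0) = 73.638 dB.
Combined: 10·log₁₀(10^(74.593/10)+10^(73.638/10)) = 77.15 dB SPL.

77.15 dB SPL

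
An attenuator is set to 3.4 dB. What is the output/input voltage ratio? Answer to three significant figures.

0.676

Voltage ratio = 10^(dB/20).
10^(-3.4/20) = 10^(-0.1700) = 0.676.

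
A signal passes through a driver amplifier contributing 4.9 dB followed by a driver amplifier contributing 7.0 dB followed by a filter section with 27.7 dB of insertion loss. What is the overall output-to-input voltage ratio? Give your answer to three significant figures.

0.162

Net gain = 4.9 + 7.0 + (−27.7) = -15.8 dB.
Voltage ratio = 10^(-15.8/20) = 0.162.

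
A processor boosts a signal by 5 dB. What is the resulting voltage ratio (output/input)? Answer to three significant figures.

Voltage ratio = 10^(dB/20).
10^(5/20) = 10^(0.2500) = 1.78.

1.78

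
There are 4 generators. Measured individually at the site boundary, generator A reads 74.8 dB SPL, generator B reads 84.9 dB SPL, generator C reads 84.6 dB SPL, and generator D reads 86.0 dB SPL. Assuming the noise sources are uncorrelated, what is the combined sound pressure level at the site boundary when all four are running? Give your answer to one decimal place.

90.1 dB SPL

Incoherent sources sum as intensities:
L_total = 10·log₁₀(10^(74.8/10) + 10^(84.9/10) + 10^(84.6/10) + 10^(86.0/10)) = 10·log₁₀(1026000000) = 90.1 dB SPL.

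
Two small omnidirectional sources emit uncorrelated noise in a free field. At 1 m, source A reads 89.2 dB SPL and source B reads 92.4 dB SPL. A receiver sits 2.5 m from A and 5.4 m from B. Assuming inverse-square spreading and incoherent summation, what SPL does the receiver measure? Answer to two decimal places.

82.85 dB SPL

At the listener: L_A = 89.2 − 20·log₁₀(2.5) = 81.241 dB; L_B = 92.4 − 20·log₁₀(5.4) = 77.752 dB.
Combined: 10·log₁₀(10^(81.241/10)+10^(77.752/10)) = 82.85 dB SPL.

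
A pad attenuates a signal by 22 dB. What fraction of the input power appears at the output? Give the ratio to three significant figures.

0.00631

Power ratio = 10^(dB/10).
10^(-22/10) = 10^(-2.200) = 0.00631.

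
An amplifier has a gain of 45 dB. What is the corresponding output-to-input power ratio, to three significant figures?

Power ratio = 10^(dB/10).
10^(45/10) = 10^(4.500) = 31600.

31600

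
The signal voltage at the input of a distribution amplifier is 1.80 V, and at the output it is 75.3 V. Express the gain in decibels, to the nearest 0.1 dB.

32.4 dB

Voltage is an amplitude quantity, so gain = 20·log₁₀(V_out/V_in).
20·log₁₀(75.3/1.80) = 20·log₁₀(41.83) = 32.4 dB.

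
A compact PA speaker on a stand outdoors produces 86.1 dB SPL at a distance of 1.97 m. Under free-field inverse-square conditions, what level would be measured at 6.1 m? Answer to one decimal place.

76.3 dB SPL

For a point source in a free field, ΔL = −20·log₁₀(d₂/d₁).
ΔL = −20·log₁₀(6.1/1.97) = -9.82 dB, so L₂ = 86.1 + (-9.82) = 76.3 dB SPL.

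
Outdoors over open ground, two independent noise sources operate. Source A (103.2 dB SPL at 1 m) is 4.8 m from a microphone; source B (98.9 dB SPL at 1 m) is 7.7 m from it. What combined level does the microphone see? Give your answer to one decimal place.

90.2 dB SPL

At the listener: L_A = 103.2 − 20·log₁₀(4.8) = 89.58 dB; L_B = 98.9 − 20·log₁₀(7.7) = 81.17 dB.
Combined: 10·log₁₀(10^(89.58/10)+10^(81.17/10)) = 90.2 dB SPL.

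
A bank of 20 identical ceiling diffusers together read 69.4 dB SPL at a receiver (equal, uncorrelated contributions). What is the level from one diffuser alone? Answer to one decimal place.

20 equal incoherent sources add 10·log₁₀(20) = 13.01 dB over one source.
L_one = 69.4 − 13.01 = 56.4 dB SPL.

56.4 dB SPL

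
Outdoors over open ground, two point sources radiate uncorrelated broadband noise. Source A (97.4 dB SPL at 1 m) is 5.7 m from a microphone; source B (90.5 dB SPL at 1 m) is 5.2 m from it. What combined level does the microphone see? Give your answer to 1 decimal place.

83.2 dB SPL

At the listener: L_A = 97.4 − 20·log₁₀(5.7) = 82.28 dB; L_B = 90.5 − 20·log₁₀(5.2) = 76.18 dB.
Combined: 10·log₁₀(10^(82.28/10)+10^(76.18/10)) = 83.2 dB SPL.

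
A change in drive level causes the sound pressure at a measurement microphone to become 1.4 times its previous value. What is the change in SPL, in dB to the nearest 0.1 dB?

SPL change from a pressure ratio uses the 20·log₁₀ form:
20·log₁₀(1.4) = 2.9 dB.

2.9 dB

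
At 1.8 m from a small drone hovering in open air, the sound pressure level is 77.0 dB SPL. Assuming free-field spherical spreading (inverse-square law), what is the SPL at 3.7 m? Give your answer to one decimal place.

For a point source in a free field, ΔL = −20·log₁₀(d₂/d₁).
ΔL = −20·log₁₀(3.7/1.8) = -6.26 dB, so L₂ = 77.0 + (-6.26) = 70.7 dB SPL.

70.7 dB SPL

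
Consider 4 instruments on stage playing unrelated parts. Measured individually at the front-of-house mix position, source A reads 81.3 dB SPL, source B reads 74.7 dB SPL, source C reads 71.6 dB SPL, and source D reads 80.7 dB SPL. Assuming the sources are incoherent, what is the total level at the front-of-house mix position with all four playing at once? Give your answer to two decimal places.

Uncorrelated sources add in intensity (power), not in dB.
L_total = 10·log₁₀(10^(81.3/10) + 10^(74.7/10) + 10^(71.6/10) + 10^(80.7/10)) = 10·log₁₀(296400000) = 84.72 dB SPL.

84.72 dB SPL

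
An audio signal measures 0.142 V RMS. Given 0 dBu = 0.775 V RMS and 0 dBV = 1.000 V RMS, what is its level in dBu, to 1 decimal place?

-14.7 dBu

dBu = 20·log₁₀(V / 0.775 V).
20·log₁₀(0.142/0.775) = -14.7 dBu.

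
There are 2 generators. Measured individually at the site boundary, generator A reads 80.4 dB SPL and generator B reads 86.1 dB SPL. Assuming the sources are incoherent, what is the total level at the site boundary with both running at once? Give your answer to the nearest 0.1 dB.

87.1 dB SPL

Incoherent sources sum as intensities:
L_total = 10·log₁₀(10^(80.4/10) + 10^(86.1/10)) = 10·log₁₀(517000000) = 87.1 dB SPL.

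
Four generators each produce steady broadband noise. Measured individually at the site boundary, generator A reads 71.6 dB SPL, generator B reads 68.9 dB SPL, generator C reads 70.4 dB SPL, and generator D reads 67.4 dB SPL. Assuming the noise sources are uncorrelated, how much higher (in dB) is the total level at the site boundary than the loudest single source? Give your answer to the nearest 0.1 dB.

Incoherent sources sum as intensities:
L_total = 10·log₁₀(10^(71.6/10) + 10^(68.9/10) + 10^(70.4/10) + 10^(67.4/10)) = 75.87 dB SPL.
Excess over the loudest (71.6 dB): 75.87 − 71.6 = 4.3 dB.

4.3 dB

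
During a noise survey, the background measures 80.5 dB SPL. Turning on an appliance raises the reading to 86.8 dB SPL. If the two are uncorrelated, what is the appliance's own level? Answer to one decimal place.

85.6 dB SPL

Remove the background by subtracting linear intensities:
L_src = 10·log₁₀(10^(86.8/10) − 10^(80.5/10)) = 10·log₁₀(366400000) = 85.6 dB SPL.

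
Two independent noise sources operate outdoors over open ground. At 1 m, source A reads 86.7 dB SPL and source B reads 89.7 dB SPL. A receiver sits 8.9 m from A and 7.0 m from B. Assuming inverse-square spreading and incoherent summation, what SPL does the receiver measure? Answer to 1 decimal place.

74.0 dB SPL

At the listener: L_A = 86.7 − 20·log₁₀(8.9) = 67.71 dB; L_B = 89.7 − 20·log₁₀(7.0) = 72.80 dB.
Combined: 10·log₁₀(10^(67.71/10)+10^(72.80/10)) = 74.0 dB SPL.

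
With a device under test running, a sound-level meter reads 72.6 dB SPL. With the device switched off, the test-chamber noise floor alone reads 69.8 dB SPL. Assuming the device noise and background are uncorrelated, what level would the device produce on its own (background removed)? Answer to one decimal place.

Subtract intensities: L_src = 10·log₁₀(10^(L_total/10) − 10^(L_bg/10)).
L_src = 10·log₁₀(10^(72.6/10) − 10^(69.8/10)) = 10·log₁₀(8647000) = 69.4 dB SPL.

69.4 dB SPL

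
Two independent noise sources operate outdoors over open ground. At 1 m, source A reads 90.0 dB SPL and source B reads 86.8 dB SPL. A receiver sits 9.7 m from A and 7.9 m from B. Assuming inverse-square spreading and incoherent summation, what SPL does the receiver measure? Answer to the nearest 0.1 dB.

72.6 dB SPL

At the listener: L_A = 90.0 − 20·log₁₀(9.7) = 70.26 dB; L_B = 86.8 − 20·log₁₀(7.9) = 68.85 dB.
Combined: 10·log₁₀(10^(70.26/10)+10^(68.85/10)) = 72.6 dB SPL.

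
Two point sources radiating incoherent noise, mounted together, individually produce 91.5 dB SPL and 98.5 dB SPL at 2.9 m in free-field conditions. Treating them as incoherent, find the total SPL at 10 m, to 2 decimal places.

88.54 dB SPL

Combined at 2.9 m: 10·log₁₀(10^(91.5/10)+10^(98.5/10)) = 99.290 dB SPL.
Then apply −20·log₁₀(10/2.9) = -10.752 dB → 88.54 dB SPL.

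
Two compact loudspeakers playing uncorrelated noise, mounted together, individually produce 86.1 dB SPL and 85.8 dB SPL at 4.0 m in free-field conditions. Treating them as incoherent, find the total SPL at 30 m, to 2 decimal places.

Combined at 4.0 m: 10·log₁₀(10^(86.1/10)+10^(85.8/10)) = 88.963 dB SPL.
Then apply −20·log₁₀(30/4.0) = -17.501 dB → 71.46 dB SPL.

71.46 dB SPL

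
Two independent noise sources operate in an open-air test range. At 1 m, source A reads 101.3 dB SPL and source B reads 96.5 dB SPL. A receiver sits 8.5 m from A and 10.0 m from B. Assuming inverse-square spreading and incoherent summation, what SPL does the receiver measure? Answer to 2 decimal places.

83.64 dB SPL

At the listener: L_A = 101.3 − 20·log₁₀(8.5) = 82.712 dB; L_B = 96.5 − 20·log₁₀(10.0) = 76.500 dB.
Combined: 10·log₁₀(10^(82.712/10)+10^(76.500/10)) = 83.64 dB SPL.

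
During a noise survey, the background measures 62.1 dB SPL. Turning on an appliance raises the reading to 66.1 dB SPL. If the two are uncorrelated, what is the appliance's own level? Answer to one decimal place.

Subtract intensities: L_src = 10·log₁₀(10^(L_total/10) − 10^(L_bg/10)).
L_src = 10·log₁₀(10^(66.1/10) − 10^(62.1/10)) = 10·log₁₀(2452000) = 63.9 dB SPL.

63.9 dB SPL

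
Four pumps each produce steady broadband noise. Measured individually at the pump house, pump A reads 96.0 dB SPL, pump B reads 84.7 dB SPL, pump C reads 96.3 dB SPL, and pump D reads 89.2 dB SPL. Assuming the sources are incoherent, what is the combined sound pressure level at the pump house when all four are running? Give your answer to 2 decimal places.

99.72 dB SPL

Uncorrelated sources add in intensity (power), not in dB.
L_total = 10·log₁₀(10^(96.0/10) + 10^(84.7/10) + 10^(96.3/10) + 10^(89.2/10)) = 10·log₁₀(9374000000) = 99.72 dB SPL.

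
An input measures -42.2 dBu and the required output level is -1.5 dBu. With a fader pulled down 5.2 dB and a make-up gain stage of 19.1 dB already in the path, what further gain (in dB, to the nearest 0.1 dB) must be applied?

The required make-up gain is the shortfall in the dB sum.
G = -1.5 − (-42.2) + 5.2 − 19.1 = 26.8 dB.

26.8 dB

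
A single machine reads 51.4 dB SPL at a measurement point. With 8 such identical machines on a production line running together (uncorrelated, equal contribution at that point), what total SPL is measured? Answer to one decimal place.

60.4 dB SPL

8 equal incoherent sources raise the level by 10·log₁₀(8) = 9.03 dB.
L_total = 51.4 + 9.03 = 60.4 dB SPL.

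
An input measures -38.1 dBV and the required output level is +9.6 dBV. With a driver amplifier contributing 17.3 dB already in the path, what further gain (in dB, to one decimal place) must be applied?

30.4 dB

The required make-up gain is the shortfall in the dB sum.
G = +9.6 − (-38.1) − 17.3 = 30.4 dB.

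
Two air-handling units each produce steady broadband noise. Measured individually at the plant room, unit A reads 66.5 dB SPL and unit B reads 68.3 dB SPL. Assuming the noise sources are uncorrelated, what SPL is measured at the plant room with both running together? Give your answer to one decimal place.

Uncorrelated sources add in intensity (power), not in dB.
L_total = 10·log₁₀(10^(66.5/10) + 10^(68.3/10)) = 10·log₁₀(11230000) = 70.5 dB SPL.

70.5 dB SPL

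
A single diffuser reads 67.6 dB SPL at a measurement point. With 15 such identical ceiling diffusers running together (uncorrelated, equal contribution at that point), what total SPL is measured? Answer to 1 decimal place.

79.4 dB SPL

15 equal incoherent sources raise the level by 10·log₁₀(15) = 11.76 dB.
L_total = 67.6 + 11.76 = 79.4 dB SPL.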